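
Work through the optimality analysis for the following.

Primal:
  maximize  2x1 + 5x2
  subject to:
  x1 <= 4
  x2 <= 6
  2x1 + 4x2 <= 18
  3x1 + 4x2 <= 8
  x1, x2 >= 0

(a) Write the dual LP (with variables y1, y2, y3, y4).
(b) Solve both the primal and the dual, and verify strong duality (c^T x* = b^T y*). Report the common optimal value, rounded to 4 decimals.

The standard primal-dual pair for 'max c^T x s.t. A x <= b, x >= 0' is:
  Dual:  min b^T y  s.t.  A^T y >= c,  y >= 0.

So the dual LP is:
  minimize  4y1 + 6y2 + 18y3 + 8y4
  subject to:
    y1 + 2y3 + 3y4 >= 2
    y2 + 4y3 + 4y4 >= 5
    y1, y2, y3, y4 >= 0

Solving the primal: x* = (0, 2).
  primal value c^T x* = 10.
Solving the dual: y* = (0, 0, 0, 1.25).
  dual value b^T y* = 10.
Strong duality: c^T x* = b^T y*. Confirmed.

10


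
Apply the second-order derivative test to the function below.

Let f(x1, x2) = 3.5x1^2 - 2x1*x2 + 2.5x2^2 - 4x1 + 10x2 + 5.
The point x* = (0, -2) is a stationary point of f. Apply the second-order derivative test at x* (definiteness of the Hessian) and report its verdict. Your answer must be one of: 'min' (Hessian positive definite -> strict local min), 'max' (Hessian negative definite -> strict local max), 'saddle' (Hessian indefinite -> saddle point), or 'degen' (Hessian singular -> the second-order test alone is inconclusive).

Compute the Hessian H = grad^2 f:
  H = [[7, -2], [-2, 5]]
Verify stationarity: grad f(x*) = H x* + g = (0, 0).
Eigenvalues of H: 3.7639, 8.2361.
Both eigenvalues > 0, so H is positive definite -> x* is a strict local min.

min


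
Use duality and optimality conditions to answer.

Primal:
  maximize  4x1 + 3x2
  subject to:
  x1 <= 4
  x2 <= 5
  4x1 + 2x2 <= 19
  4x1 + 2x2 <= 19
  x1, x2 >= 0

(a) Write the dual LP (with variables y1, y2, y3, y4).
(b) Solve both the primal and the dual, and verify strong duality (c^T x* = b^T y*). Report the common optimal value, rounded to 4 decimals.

The standard primal-dual pair for 'max c^T x s.t. A x <= b, x >= 0' is:
  Dual:  min b^T y  s.t.  A^T y >= c,  y >= 0.

So the dual LP is:
  minimize  4y1 + 5y2 + 19y3 + 19y4
  subject to:
    y1 + 4y3 + 4y4 >= 4
    y2 + 2y3 + 2y4 >= 3
    y1, y2, y3, y4 >= 0

Solving the primal: x* = (2.25, 5).
  primal value c^T x* = 24.
Solving the dual: y* = (0, 1, 1, 0).
  dual value b^T y* = 24.
Strong duality: c^T x* = b^T y*. Confirmed.

24


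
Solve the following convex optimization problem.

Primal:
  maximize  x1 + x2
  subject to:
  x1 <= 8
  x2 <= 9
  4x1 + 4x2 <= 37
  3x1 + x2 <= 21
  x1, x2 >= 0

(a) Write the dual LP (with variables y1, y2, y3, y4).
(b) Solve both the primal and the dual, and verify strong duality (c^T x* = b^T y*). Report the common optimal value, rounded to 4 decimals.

The standard primal-dual pair for 'max c^T x s.t. A x <= b, x >= 0' is:
  Dual:  min b^T y  s.t.  A^T y >= c,  y >= 0.

So the dual LP is:
  minimize  8y1 + 9y2 + 37y3 + 21y4
  subject to:
    y1 + 4y3 + 3y4 >= 1
    y2 + 4y3 + y4 >= 1
    y1, y2, y3, y4 >= 0

Solving the primal: x* = (5.875, 3.375).
  primal value c^T x* = 9.25.
Solving the dual: y* = (0, 0, 0.25, 0).
  dual value b^T y* = 9.25.
Strong duality: c^T x* = b^T y*. Confirmed.

9.25


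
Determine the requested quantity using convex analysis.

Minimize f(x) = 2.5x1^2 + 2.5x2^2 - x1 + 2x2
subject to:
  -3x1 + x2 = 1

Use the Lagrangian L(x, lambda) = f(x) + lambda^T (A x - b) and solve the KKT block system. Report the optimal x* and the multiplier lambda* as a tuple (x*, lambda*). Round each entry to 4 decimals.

Form the Lagrangian:
  L(x, lambda) = (1/2) x^T Q x + c^T x + lambda^T (A x - b)
Stationarity (grad_x L = 0): Q x + c + A^T lambda = 0.
Primal feasibility: A x = b.

This gives the KKT block system:
  [ Q   A^T ] [ x     ]   [-c ]
  [ A    0  ] [ lambda ] = [ b ]

Solving the linear system:
  x*      = (-0.4, -0.2)
  lambda* = (-1)
  f(x*)   = 0.5

x* = (-0.4, -0.2), lambda* = (-1)


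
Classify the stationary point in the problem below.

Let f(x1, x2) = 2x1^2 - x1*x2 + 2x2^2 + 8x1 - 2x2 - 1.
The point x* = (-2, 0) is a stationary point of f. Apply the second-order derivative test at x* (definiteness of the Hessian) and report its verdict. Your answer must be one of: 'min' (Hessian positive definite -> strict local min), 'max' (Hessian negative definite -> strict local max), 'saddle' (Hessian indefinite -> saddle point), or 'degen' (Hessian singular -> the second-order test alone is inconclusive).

Compute the Hessian H = grad^2 f:
  H = [[4, -1], [-1, 4]]
Verify stationarity: grad f(x*) = H x* + g = (0, 0).
Eigenvalues of H: 3, 5.
Both eigenvalues > 0, so H is positive definite -> x* is a strict local min.

min


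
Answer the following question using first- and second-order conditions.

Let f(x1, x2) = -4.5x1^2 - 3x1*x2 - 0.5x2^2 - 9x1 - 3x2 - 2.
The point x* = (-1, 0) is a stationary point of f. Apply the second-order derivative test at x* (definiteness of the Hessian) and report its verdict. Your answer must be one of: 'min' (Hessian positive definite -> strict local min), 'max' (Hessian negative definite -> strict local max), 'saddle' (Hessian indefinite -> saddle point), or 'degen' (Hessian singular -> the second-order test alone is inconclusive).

Compute the Hessian H = grad^2 f:
  H = [[-9, -3], [-3, -1]]
Verify stationarity: grad f(x*) = H x* + g = (0, 0).
Eigenvalues of H: -10, 0.
H has a zero eigenvalue (singular; negative semidefinite but not definite), so H is neither positive definite, negative definite, nor indefinite. The second-order test alone is inconclusive -> degen.
(Indeed, f is constant along the null direction of H through x*, so x* is not a strict local extremum.)

degen


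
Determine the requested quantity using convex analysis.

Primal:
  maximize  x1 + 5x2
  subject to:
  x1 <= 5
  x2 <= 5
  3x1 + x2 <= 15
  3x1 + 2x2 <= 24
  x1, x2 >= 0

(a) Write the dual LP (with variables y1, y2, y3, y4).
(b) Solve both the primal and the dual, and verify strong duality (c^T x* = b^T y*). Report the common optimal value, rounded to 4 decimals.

The standard primal-dual pair for 'max c^T x s.t. A x <= b, x >= 0' is:
  Dual:  min b^T y  s.t.  A^T y >= c,  y >= 0.

So the dual LP is:
  minimize  5y1 + 5y2 + 15y3 + 24y4
  subject to:
    y1 + 3y3 + 3y4 >= 1
    y2 + y3 + 2y4 >= 5
    y1, y2, y3, y4 >= 0

Solving the primal: x* = (3.3333, 5).
  primal value c^T x* = 28.3333.
Solving the dual: y* = (0, 4.6667, 0.3333, 0).
  dual value b^T y* = 28.3333.
Strong duality: c^T x* = b^T y*. Confirmed.

28.3333


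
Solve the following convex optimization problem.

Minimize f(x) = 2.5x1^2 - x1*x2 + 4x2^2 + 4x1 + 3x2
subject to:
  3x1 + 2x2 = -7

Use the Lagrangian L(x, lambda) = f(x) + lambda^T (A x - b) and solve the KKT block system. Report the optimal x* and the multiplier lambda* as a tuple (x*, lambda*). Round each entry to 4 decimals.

Form the Lagrangian:
  L(x, lambda) = (1/2) x^T Q x + c^T x + lambda^T (A x - b)
Stationarity (grad_x L = 0): Q x + c + A^T lambda = 0.
Primal feasibility: A x = b.

This gives the KKT block system:
  [ Q   A^T ] [ x     ]   [-c ]
  [ A    0  ] [ lambda ] = [ b ]

Solving the linear system:
  x*      = (-1.7308, -0.9038)
  lambda* = (1.25)
  f(x*)   = -0.4423

x* = (-1.7308, -0.9038), lambda* = (1.25)


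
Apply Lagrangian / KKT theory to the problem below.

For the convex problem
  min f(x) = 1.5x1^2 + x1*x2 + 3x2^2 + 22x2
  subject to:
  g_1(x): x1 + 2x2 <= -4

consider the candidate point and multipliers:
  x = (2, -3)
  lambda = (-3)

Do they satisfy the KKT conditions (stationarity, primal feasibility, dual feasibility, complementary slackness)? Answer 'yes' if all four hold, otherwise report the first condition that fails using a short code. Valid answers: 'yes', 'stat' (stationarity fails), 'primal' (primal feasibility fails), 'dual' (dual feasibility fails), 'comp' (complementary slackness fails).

Gradient of f: grad f(x) = Q x + c = (3, 6)
Constraint values g_i(x) = a_i^T x - b_i:
  g_1((2, -3)) = 0
Stationarity residual: grad f(x) + sum_i lambda_i a_i = (0, 0)
  -> stationarity OK
Primal feasibility (all g_i <= 0): OK
Dual feasibility (all lambda_i >= 0): FAILS
Complementary slackness (lambda_i * g_i(x) = 0 for all i): OK

Verdict: the first failing condition is dual_feasibility -> dual.

dual


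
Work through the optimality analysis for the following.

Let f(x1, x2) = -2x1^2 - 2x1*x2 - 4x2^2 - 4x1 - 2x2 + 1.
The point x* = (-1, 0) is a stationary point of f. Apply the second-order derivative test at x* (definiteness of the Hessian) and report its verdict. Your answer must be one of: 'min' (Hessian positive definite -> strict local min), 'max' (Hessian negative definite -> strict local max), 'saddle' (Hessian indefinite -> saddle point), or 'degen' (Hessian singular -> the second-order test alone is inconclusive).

Compute the Hessian H = grad^2 f:
  H = [[-4, -2], [-2, -8]]
Verify stationarity: grad f(x*) = H x* + g = (0, 0).
Eigenvalues of H: -8.8284, -3.1716.
Both eigenvalues < 0, so H is negative definite -> x* is a strict local max.

max


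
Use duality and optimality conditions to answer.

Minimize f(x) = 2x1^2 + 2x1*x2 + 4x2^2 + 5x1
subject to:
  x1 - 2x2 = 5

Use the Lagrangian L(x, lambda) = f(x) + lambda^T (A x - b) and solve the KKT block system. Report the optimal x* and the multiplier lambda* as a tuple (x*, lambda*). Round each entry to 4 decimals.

Form the Lagrangian:
  L(x, lambda) = (1/2) x^T Q x + c^T x + lambda^T (A x - b)
Stationarity (grad_x L = 0): Q x + c + A^T lambda = 0.
Primal feasibility: A x = b.

This gives the KKT block system:
  [ Q   A^T ] [ x     ]   [-c ]
  [ A    0  ] [ lambda ] = [ b ]

Solving the linear system:
  x*      = (1.25, -1.875)
  lambda* = (-6.25)
  f(x*)   = 18.75

x* = (1.25, -1.875), lambda* = (-6.25)


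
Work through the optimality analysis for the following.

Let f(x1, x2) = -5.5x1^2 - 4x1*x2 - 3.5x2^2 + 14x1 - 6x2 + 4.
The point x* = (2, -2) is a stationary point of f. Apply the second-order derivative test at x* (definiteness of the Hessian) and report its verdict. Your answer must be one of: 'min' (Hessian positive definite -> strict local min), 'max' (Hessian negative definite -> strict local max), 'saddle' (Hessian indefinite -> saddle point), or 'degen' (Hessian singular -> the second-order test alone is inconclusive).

Compute the Hessian H = grad^2 f:
  H = [[-11, -4], [-4, -7]]
Verify stationarity: grad f(x*) = H x* + g = (0, 0).
Eigenvalues of H: -13.4721, -4.5279.
Both eigenvalues < 0, so H is negative definite -> x* is a strict local max.

max


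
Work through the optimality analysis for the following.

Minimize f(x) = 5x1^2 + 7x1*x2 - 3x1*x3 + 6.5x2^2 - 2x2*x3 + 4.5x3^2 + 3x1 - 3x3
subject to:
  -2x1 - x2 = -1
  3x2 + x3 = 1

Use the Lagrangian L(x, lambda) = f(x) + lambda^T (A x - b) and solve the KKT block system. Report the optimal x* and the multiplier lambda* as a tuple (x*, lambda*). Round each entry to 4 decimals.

Form the Lagrangian:
  L(x, lambda) = (1/2) x^T Q x + c^T x + lambda^T (A x - b)
Stationarity (grad_x L = 0): Q x + c + A^T lambda = 0.
Primal feasibility: A x = b.

This gives the KKT block system:
  [ Q   A^T ] [ x     ]   [-c ]
  [ A    0  ] [ lambda ] = [ b ]

Solving the linear system:
  x*      = (0.4216, 0.1568, 0.5297)
  lambda* = (3.3622, -0.1892)
  f(x*)   = 1.6135

x* = (0.4216, 0.1568, 0.5297), lambda* = (3.3622, -0.1892)


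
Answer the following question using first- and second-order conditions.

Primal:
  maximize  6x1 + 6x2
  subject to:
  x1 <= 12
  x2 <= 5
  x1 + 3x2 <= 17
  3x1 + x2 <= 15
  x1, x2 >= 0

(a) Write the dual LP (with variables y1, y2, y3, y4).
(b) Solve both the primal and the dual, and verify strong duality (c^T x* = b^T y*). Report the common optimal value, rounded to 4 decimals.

The standard primal-dual pair for 'max c^T x s.t. A x <= b, x >= 0' is:
  Dual:  min b^T y  s.t.  A^T y >= c,  y >= 0.

So the dual LP is:
  minimize  12y1 + 5y2 + 17y3 + 15y4
  subject to:
    y1 + y3 + 3y4 >= 6
    y2 + 3y3 + y4 >= 6
    y1, y2, y3, y4 >= 0

Solving the primal: x* = (3.5, 4.5).
  primal value c^T x* = 48.
Solving the dual: y* = (0, 0, 1.5, 1.5).
  dual value b^T y* = 48.
Strong duality: c^T x* = b^T y*. Confirmed.

48


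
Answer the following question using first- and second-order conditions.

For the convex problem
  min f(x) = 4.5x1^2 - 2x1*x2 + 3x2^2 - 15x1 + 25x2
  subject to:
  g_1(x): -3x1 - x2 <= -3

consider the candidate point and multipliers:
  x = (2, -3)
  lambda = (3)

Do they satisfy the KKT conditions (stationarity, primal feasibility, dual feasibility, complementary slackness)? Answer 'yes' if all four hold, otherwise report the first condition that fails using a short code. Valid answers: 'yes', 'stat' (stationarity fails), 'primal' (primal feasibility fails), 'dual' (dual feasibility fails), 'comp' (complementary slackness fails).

Gradient of f: grad f(x) = Q x + c = (9, 3)
Constraint values g_i(x) = a_i^T x - b_i:
  g_1((2, -3)) = 0
Stationarity residual: grad f(x) + sum_i lambda_i a_i = (0, 0)
  -> stationarity OK
Primal feasibility (all g_i <= 0): OK
Dual feasibility (all lambda_i >= 0): OK
Complementary slackness (lambda_i * g_i(x) = 0 for all i): OK

Verdict: yes, KKT holds.

yes


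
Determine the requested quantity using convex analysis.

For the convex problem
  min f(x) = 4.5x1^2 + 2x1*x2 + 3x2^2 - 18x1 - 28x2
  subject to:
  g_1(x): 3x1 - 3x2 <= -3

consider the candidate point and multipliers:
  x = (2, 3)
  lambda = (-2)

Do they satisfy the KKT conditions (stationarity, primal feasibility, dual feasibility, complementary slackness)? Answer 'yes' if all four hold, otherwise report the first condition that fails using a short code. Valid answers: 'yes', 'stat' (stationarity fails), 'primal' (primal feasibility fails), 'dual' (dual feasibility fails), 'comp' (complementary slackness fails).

Gradient of f: grad f(x) = Q x + c = (6, -6)
Constraint values g_i(x) = a_i^T x - b_i:
  g_1((2, 3)) = 0
Stationarity residual: grad f(x) + sum_i lambda_i a_i = (0, 0)
  -> stationarity OK
Primal feasibility (all g_i <= 0): OK
Dual feasibility (all lambda_i >= 0): FAILS
Complementary slackness (lambda_i * g_i(x) = 0 for all i): OK

Verdict: the first failing condition is dual_feasibility -> dual.

dual


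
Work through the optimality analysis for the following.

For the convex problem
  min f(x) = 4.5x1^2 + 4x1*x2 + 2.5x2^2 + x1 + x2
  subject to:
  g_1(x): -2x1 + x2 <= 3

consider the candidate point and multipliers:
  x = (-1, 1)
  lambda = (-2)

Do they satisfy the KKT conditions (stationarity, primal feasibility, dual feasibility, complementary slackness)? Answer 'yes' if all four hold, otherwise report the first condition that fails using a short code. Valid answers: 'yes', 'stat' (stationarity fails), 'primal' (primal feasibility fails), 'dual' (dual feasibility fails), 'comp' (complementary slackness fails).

Gradient of f: grad f(x) = Q x + c = (-4, 2)
Constraint values g_i(x) = a_i^T x - b_i:
  g_1((-1, 1)) = 0
Stationarity residual: grad f(x) + sum_i lambda_i a_i = (0, 0)
  -> stationarity OK
Primal feasibility (all g_i <= 0): OK
Dual feasibility (all lambda_i >= 0): FAILS
Complementary slackness (lambda_i * g_i(x) = 0 for all i): OK

Verdict: the first failing condition is dual_feasibility -> dual.

dual


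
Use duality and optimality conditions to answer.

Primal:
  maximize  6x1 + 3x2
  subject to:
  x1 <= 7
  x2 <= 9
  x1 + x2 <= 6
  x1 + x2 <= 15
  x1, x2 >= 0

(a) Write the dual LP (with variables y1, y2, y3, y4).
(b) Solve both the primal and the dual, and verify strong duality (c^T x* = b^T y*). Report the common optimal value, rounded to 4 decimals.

The standard primal-dual pair for 'max c^T x s.t. A x <= b, x >= 0' is:
  Dual:  min b^T y  s.t.  A^T y >= c,  y >= 0.

So the dual LP is:
  minimize  7y1 + 9y2 + 6y3 + 15y4
  subject to:
    y1 + y3 + y4 >= 6
    y2 + y3 + y4 >= 3
    y1, y2, y3, y4 >= 0

Solving the primal: x* = (6, 0).
  primal value c^T x* = 36.
Solving the dual: y* = (0, 0, 6, 0).
  dual value b^T y* = 36.
Strong duality: c^T x* = b^T y*. Confirmed.

36


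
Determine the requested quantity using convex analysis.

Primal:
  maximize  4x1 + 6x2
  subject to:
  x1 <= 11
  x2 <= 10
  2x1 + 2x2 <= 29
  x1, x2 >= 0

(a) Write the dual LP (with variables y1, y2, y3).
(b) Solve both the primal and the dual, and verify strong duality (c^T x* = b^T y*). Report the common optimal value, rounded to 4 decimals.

The standard primal-dual pair for 'max c^T x s.t. A x <= b, x >= 0' is:
  Dual:  min b^T y  s.t.  A^T y >= c,  y >= 0.

So the dual LP is:
  minimize  11y1 + 10y2 + 29y3
  subject to:
    y1 + 2y3 >= 4
    y2 + 2y3 >= 6
    y1, y2, y3 >= 0

Solving the primal: x* = (4.5, 10).
  primal value c^T x* = 78.
Solving the dual: y* = (0, 2, 2).
  dual value b^T y* = 78.
Strong duality: c^T x* = b^T y*. Confirmed.

78


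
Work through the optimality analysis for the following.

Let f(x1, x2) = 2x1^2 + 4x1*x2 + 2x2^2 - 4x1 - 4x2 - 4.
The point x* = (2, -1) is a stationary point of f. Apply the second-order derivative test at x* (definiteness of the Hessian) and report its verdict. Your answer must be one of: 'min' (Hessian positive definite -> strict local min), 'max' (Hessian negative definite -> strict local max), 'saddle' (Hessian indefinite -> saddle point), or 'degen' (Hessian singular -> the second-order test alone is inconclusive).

Compute the Hessian H = grad^2 f:
  H = [[4, 4], [4, 4]]
Verify stationarity: grad f(x*) = H x* + g = (0, 0).
Eigenvalues of H: 0, 8.
H has a zero eigenvalue (singular; positive semidefinite but not definite), so H is neither positive definite, negative definite, nor indefinite. The second-order test alone is inconclusive -> degen.
(Indeed, f is constant along the null direction of H through x*, so x* is not a strict local extremum.)

degen


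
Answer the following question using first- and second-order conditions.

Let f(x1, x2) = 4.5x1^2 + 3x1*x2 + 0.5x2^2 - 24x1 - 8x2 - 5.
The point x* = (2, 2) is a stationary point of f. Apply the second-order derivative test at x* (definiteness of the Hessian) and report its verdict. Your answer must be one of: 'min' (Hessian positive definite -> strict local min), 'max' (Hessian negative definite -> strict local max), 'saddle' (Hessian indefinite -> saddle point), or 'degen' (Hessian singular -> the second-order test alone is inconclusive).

Compute the Hessian H = grad^2 f:
  H = [[9, 3], [3, 1]]
Verify stationarity: grad f(x*) = H x* + g = (0, 0).
Eigenvalues of H: 0, 10.
H has a zero eigenvalue (singular; positive semidefinite but not definite), so H is neither positive definite, negative definite, nor indefinite. The second-order test alone is inconclusive -> degen.
(Indeed, f is constant along the null direction of H through x*, so x* is not a strict local extremum.)

degen


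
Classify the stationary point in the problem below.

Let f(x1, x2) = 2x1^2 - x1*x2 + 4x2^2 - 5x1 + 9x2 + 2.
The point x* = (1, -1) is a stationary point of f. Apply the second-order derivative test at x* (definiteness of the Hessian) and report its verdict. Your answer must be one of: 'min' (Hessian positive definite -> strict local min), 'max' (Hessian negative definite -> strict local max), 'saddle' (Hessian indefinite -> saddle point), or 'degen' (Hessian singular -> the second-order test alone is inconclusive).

Compute the Hessian H = grad^2 f:
  H = [[4, -1], [-1, 8]]
Verify stationarity: grad f(x*) = H x* + g = (0, 0).
Eigenvalues of H: 3.7639, 8.2361.
Both eigenvalues > 0, so H is positive definite -> x* is a strict local min.

min


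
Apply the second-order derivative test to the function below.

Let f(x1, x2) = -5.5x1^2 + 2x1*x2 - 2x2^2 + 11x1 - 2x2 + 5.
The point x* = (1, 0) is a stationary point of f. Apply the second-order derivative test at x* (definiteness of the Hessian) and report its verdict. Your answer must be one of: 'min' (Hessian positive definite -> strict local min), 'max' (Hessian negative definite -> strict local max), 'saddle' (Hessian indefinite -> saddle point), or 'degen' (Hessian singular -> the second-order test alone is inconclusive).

Compute the Hessian H = grad^2 f:
  H = [[-11, 2], [2, -4]]
Verify stationarity: grad f(x*) = H x* + g = (0, 0).
Eigenvalues of H: -11.5311, -3.4689.
Both eigenvalues < 0, so H is negative definite -> x* is a strict local max.

max


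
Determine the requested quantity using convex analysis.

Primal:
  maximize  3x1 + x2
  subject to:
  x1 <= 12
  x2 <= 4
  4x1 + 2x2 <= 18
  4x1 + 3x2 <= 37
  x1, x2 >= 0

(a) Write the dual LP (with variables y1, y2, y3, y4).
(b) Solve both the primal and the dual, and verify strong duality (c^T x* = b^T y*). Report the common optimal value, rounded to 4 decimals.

The standard primal-dual pair for 'max c^T x s.t. A x <= b, x >= 0' is:
  Dual:  min b^T y  s.t.  A^T y >= c,  y >= 0.

So the dual LP is:
  minimize  12y1 + 4y2 + 18y3 + 37y4
  subject to:
    y1 + 4y3 + 4y4 >= 3
    y2 + 2y3 + 3y4 >= 1
    y1, y2, y3, y4 >= 0

Solving the primal: x* = (4.5, 0).
  primal value c^T x* = 13.5.
Solving the dual: y* = (0, 0, 0.75, 0).
  dual value b^T y* = 13.5.
Strong duality: c^T x* = b^T y*. Confirmed.

13.5


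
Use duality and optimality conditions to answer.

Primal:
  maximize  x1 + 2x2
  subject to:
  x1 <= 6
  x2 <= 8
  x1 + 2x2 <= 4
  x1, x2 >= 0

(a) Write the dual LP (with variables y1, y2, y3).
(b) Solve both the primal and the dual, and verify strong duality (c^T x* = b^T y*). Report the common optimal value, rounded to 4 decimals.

The standard primal-dual pair for 'max c^T x s.t. A x <= b, x >= 0' is:
  Dual:  min b^T y  s.t.  A^T y >= c,  y >= 0.

So the dual LP is:
  minimize  6y1 + 8y2 + 4y3
  subject to:
    y1 + y3 >= 1
    y2 + 2y3 >= 2
    y1, y2, y3 >= 0

Solving the primal: x* = (4, 0).
  primal value c^T x* = 4.
Solving the dual: y* = (0, 0, 1).
  dual value b^T y* = 4.
Strong duality: c^T x* = b^T y*. Confirmed.

4


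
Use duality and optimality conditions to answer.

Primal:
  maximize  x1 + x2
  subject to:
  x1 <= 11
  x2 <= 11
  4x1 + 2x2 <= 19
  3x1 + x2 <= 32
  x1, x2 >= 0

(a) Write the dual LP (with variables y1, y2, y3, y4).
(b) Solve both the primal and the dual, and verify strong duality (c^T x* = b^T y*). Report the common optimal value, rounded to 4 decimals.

The standard primal-dual pair for 'max c^T x s.t. A x <= b, x >= 0' is:
  Dual:  min b^T y  s.t.  A^T y >= c,  y >= 0.

So the dual LP is:
  minimize  11y1 + 11y2 + 19y3 + 32y4
  subject to:
    y1 + 4y3 + 3y4 >= 1
    y2 + 2y3 + y4 >= 1
    y1, y2, y3, y4 >= 0

Solving the primal: x* = (0, 9.5).
  primal value c^T x* = 9.5.
Solving the dual: y* = (0, 0, 0.5, 0).
  dual value b^T y* = 9.5.
Strong duality: c^T x* = b^T y*. Confirmed.

9.5


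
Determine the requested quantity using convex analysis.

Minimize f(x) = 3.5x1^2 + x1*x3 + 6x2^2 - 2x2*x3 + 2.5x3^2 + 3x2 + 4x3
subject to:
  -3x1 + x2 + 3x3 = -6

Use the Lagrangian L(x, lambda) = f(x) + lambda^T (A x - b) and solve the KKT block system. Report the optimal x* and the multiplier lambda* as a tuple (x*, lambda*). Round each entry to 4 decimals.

Form the Lagrangian:
  L(x, lambda) = (1/2) x^T Q x + c^T x + lambda^T (A x - b)
Stationarity (grad_x L = 0): Q x + c + A^T lambda = 0.
Primal feasibility: A x = b.

This gives the KKT block system:
  [ Q   A^T ] [ x     ]   [-c ]
  [ A    0  ] [ lambda ] = [ b ]

Solving the linear system:
  x*      = (0.4209, -0.5268, -1.4035)
  lambda* = (0.5143)
  f(x*)   = -2.0542

x* = (0.4209, -0.5268, -1.4035), lambda* = (0.5143)


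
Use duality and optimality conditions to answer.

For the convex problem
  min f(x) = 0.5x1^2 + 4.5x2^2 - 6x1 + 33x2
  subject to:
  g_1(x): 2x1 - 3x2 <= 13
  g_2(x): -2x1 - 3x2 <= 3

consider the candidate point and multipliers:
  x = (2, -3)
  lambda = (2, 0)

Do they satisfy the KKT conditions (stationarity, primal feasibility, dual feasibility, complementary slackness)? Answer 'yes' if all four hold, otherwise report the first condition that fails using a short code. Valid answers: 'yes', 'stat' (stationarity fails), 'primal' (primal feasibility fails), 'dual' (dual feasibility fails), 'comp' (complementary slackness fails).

Gradient of f: grad f(x) = Q x + c = (-4, 6)
Constraint values g_i(x) = a_i^T x - b_i:
  g_1((2, -3)) = 0
  g_2((2, -3)) = 2
Stationarity residual: grad f(x) + sum_i lambda_i a_i = (0, 0)
  -> stationarity OK
Primal feasibility (all g_i <= 0): FAILS
Dual feasibility (all lambda_i >= 0): OK
Complementary slackness (lambda_i * g_i(x) = 0 for all i): OK

Verdict: the first failing condition is primal_feasibility -> primal.

primal


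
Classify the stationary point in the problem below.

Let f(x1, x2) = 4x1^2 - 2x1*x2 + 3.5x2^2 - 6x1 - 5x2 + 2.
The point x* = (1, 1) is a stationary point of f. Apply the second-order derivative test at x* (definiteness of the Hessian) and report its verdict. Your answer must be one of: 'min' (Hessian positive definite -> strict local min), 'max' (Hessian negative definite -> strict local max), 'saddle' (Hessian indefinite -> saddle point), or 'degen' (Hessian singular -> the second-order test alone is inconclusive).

Compute the Hessian H = grad^2 f:
  H = [[8, -2], [-2, 7]]
Verify stationarity: grad f(x*) = H x* + g = (0, 0).
Eigenvalues of H: 5.4384, 9.5616.
Both eigenvalues > 0, so H is positive definite -> x* is a strict local min.

min


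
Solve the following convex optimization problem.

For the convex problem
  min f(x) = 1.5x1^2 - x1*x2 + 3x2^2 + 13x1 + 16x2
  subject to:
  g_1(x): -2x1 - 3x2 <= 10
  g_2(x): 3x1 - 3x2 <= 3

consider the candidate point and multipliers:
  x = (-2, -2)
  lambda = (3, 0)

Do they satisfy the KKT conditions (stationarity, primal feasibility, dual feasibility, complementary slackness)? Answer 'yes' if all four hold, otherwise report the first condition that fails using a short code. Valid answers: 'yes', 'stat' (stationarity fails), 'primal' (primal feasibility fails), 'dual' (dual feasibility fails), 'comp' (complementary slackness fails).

Gradient of f: grad f(x) = Q x + c = (9, 6)
Constraint values g_i(x) = a_i^T x - b_i:
  g_1((-2, -2)) = 0
  g_2((-2, -2)) = -3
Stationarity residual: grad f(x) + sum_i lambda_i a_i = (3, -3)
  -> stationarity FAILS
Primal feasibility (all g_i <= 0): OK
Dual feasibility (all lambda_i >= 0): OK
Complementary slackness (lambda_i * g_i(x) = 0 for all i): OK

Verdict: the first failing condition is stationarity -> stat.

stat


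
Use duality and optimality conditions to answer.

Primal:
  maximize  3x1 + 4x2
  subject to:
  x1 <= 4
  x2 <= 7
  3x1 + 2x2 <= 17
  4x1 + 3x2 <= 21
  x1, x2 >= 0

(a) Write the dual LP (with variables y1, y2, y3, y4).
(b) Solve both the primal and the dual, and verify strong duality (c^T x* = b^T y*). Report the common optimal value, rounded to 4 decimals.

The standard primal-dual pair for 'max c^T x s.t. A x <= b, x >= 0' is:
  Dual:  min b^T y  s.t.  A^T y >= c,  y >= 0.

So the dual LP is:
  minimize  4y1 + 7y2 + 17y3 + 21y4
  subject to:
    y1 + 3y3 + 4y4 >= 3
    y2 + 2y3 + 3y4 >= 4
    y1, y2, y3, y4 >= 0

Solving the primal: x* = (0, 7).
  primal value c^T x* = 28.
Solving the dual: y* = (0, 1.75, 0, 0.75).
  dual value b^T y* = 28.
Strong duality: c^T x* = b^T y*. Confirmed.

28


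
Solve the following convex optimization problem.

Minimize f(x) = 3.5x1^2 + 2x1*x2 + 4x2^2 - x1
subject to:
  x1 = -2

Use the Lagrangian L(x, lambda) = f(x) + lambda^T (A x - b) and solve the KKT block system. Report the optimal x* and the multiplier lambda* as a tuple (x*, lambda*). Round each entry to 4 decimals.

Form the Lagrangian:
  L(x, lambda) = (1/2) x^T Q x + c^T x + lambda^T (A x - b)
Stationarity (grad_x L = 0): Q x + c + A^T lambda = 0.
Primal feasibility: A x = b.

This gives the KKT block system:
  [ Q   A^T ] [ x     ]   [-c ]
  [ A    0  ] [ lambda ] = [ b ]

Solving the linear system:
  x*      = (-2, 0.5)
  lambda* = (14)
  f(x*)   = 15

x* = (-2, 0.5), lambda* = (14)


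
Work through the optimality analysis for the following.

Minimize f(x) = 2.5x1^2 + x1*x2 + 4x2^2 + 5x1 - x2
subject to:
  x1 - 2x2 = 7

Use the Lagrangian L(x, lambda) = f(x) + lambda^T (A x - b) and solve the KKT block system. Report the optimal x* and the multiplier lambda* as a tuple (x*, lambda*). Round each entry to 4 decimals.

Form the Lagrangian:
  L(x, lambda) = (1/2) x^T Q x + c^T x + lambda^T (A x - b)
Stationarity (grad_x L = 0): Q x + c + A^T lambda = 0.
Primal feasibility: A x = b.

This gives the KKT block system:
  [ Q   A^T ] [ x     ]   [-c ]
  [ A    0  ] [ lambda ] = [ b ]

Solving the linear system:
  x*      = (1.625, -2.6875)
  lambda* = (-10.4375)
  f(x*)   = 41.9375

x* = (1.625, -2.6875), lambda* = (-10.4375)


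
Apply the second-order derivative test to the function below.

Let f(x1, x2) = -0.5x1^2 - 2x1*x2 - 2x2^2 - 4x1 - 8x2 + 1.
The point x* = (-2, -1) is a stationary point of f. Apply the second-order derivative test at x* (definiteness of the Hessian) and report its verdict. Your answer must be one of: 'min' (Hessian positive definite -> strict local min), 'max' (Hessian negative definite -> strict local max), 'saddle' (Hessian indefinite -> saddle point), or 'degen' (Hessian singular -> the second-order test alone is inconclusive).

Compute the Hessian H = grad^2 f:
  H = [[-1, -2], [-2, -4]]
Verify stationarity: grad f(x*) = H x* + g = (0, 0).
Eigenvalues of H: -5, 0.
H has a zero eigenvalue (singular; negative semidefinite but not definite), so H is neither positive definite, negative definite, nor indefinite. The second-order test alone is inconclusive -> degen.
(Indeed, f is constant along the null direction of H through x*, so x* is not a strict local extremum.)

degen


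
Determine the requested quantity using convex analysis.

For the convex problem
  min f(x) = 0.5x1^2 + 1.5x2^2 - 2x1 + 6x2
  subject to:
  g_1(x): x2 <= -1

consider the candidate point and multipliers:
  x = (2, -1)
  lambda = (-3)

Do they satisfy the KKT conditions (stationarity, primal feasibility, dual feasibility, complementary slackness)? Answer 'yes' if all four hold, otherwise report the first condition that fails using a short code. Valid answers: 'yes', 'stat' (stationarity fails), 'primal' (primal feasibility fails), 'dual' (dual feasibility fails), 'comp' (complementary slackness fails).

Gradient of f: grad f(x) = Q x + c = (0, 3)
Constraint values g_i(x) = a_i^T x - b_i:
  g_1((2, -1)) = 0
Stationarity residual: grad f(x) + sum_i lambda_i a_i = (0, 0)
  -> stationarity OK
Primal feasibility (all g_i <= 0): OK
Dual feasibility (all lambda_i >= 0): FAILS
Complementary slackness (lambda_i * g_i(x) = 0 for all i): OK

Verdict: the first failing condition is dual_feasibility -> dual.

dual


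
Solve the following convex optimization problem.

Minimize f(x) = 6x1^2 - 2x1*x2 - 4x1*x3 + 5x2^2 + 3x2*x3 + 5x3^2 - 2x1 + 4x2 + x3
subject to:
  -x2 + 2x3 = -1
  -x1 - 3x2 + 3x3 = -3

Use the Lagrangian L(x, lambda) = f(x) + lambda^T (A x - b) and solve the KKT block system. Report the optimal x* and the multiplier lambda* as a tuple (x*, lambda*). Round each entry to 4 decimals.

Form the Lagrangian:
  L(x, lambda) = (1/2) x^T Q x + c^T x + lambda^T (A x - b)
Stationarity (grad_x L = 0): Q x + c + A^T lambda = 0.
Primal feasibility: A x = b.

This gives the KKT block system:
  [ Q   A^T ] [ x     ]   [-c ]
  [ A    0  ] [ lambda ] = [ b ]

Solving the linear system:
  x*      = (0.6055, 0.5963, -0.2018)
  lambda* = (-6.4954, 4.8807)
  f(x*)   = 4.5596

x* = (0.6055, 0.5963, -0.2018), lambda* = (-6.4954, 4.8807)


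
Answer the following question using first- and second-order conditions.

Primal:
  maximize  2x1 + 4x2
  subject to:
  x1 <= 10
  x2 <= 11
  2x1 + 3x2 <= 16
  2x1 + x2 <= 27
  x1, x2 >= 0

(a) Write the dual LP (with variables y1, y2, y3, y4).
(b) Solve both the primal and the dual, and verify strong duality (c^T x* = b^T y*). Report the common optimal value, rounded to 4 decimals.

The standard primal-dual pair for 'max c^T x s.t. A x <= b, x >= 0' is:
  Dual:  min b^T y  s.t.  A^T y >= c,  y >= 0.

So the dual LP is:
  minimize  10y1 + 11y2 + 16y3 + 27y4
  subject to:
    y1 + 2y3 + 2y4 >= 2
    y2 + 3y3 + y4 >= 4
    y1, y2, y3, y4 >= 0

Solving the primal: x* = (0, 5.3333).
  primal value c^T x* = 21.3333.
Solving the dual: y* = (0, 0, 1.3333, 0).
  dual value b^T y* = 21.3333.
Strong duality: c^T x* = b^T y*. Confirmed.

21.3333


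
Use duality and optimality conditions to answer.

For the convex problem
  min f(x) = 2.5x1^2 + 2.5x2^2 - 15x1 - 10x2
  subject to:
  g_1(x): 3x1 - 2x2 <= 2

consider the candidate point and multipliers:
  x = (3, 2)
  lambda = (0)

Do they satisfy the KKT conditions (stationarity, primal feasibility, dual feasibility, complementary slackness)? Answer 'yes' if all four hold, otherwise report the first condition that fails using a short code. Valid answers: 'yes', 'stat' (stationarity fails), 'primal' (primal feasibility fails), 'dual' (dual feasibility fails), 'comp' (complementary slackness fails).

Gradient of f: grad f(x) = Q x + c = (0, 0)
Constraint values g_i(x) = a_i^T x - b_i:
  g_1((3, 2)) = 3
Stationarity residual: grad f(x) + sum_i lambda_i a_i = (0, 0)
  -> stationarity OK
Primal feasibility (all g_i <= 0): FAILS
Dual feasibility (all lambda_i >= 0): OK
Complementary slackness (lambda_i * g_i(x) = 0 for all i): OK

Verdict: the first failing condition is primal_feasibility -> primal.

primal


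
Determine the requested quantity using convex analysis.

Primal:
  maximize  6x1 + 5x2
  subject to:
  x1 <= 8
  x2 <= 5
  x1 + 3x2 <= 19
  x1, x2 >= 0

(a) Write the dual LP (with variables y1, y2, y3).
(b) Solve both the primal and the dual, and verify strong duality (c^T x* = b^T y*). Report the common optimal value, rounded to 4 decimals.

The standard primal-dual pair for 'max c^T x s.t. A x <= b, x >= 0' is:
  Dual:  min b^T y  s.t.  A^T y >= c,  y >= 0.

So the dual LP is:
  minimize  8y1 + 5y2 + 19y3
  subject to:
    y1 + y3 >= 6
    y2 + 3y3 >= 5
    y1, y2, y3 >= 0

Solving the primal: x* = (8, 3.6667).
  primal value c^T x* = 66.3333.
Solving the dual: y* = (4.3333, 0, 1.6667).
  dual value b^T y* = 66.3333.
Strong duality: c^T x* = b^T y*. Confirmed.

66.3333


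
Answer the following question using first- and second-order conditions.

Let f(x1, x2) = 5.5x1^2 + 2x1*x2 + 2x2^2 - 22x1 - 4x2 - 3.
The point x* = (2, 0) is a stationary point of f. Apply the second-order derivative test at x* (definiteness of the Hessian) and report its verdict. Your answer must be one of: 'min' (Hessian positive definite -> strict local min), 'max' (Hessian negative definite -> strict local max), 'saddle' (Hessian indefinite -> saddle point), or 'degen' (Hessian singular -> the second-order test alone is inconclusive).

Compute the Hessian H = grad^2 f:
  H = [[11, 2], [2, 4]]
Verify stationarity: grad f(x*) = H x* + g = (0, 0).
Eigenvalues of H: 3.4689, 11.5311.
Both eigenvalues > 0, so H is positive definite -> x* is a strict local min.

min


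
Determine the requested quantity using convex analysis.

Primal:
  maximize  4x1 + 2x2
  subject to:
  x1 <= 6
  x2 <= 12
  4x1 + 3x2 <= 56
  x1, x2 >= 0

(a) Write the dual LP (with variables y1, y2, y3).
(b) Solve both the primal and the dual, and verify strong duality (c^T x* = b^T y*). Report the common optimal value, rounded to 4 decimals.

The standard primal-dual pair for 'max c^T x s.t. A x <= b, x >= 0' is:
  Dual:  min b^T y  s.t.  A^T y >= c,  y >= 0.

So the dual LP is:
  minimize  6y1 + 12y2 + 56y3
  subject to:
    y1 + 4y3 >= 4
    y2 + 3y3 >= 2
    y1, y2, y3 >= 0

Solving the primal: x* = (6, 10.6667).
  primal value c^T x* = 45.3333.
Solving the dual: y* = (1.3333, 0, 0.6667).
  dual value b^T y* = 45.3333.
Strong duality: c^T x* = b^T y*. Confirmed.

45.3333


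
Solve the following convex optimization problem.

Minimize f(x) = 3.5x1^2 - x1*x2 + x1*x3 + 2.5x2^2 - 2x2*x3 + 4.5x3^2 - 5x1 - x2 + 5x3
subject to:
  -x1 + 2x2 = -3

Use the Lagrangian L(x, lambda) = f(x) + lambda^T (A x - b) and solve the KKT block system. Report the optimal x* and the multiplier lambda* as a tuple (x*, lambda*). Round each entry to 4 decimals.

Form the Lagrangian:
  L(x, lambda) = (1/2) x^T Q x + c^T x + lambda^T (A x - b)
Stationarity (grad_x L = 0): Q x + c + A^T lambda = 0.
Primal feasibility: A x = b.

This gives the KKT block system:
  [ Q   A^T ] [ x     ]   [-c ]
  [ A    0  ] [ lambda ] = [ b ]

Solving the linear system:
  x*      = (1.069, -0.9655, -0.8889)
  lambda* = (2.5594)
  f(x*)   = -0.5728

x* = (1.069, -0.9655, -0.8889), lambda* = (2.5594)


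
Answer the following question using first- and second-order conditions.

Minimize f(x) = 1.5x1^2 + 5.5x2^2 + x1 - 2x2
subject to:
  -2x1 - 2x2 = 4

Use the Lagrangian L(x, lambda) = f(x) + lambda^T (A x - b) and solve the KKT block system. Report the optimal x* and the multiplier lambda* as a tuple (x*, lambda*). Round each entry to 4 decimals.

Form the Lagrangian:
  L(x, lambda) = (1/2) x^T Q x + c^T x + lambda^T (A x - b)
Stationarity (grad_x L = 0): Q x + c + A^T lambda = 0.
Primal feasibility: A x = b.

This gives the KKT block system:
  [ Q   A^T ] [ x     ]   [-c ]
  [ A    0  ] [ lambda ] = [ b ]

Solving the linear system:
  x*      = (-1.7857, -0.2143)
  lambda* = (-2.1786)
  f(x*)   = 3.6786

x* = (-1.7857, -0.2143), lambda* = (-2.1786)


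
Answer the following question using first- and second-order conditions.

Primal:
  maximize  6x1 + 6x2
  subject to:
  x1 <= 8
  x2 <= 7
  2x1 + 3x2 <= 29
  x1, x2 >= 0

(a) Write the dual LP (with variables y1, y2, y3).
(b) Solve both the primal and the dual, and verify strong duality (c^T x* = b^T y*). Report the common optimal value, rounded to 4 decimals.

The standard primal-dual pair for 'max c^T x s.t. A x <= b, x >= 0' is:
  Dual:  min b^T y  s.t.  A^T y >= c,  y >= 0.

So the dual LP is:
  minimize  8y1 + 7y2 + 29y3
  subject to:
    y1 + 2y3 >= 6
    y2 + 3y3 >= 6
    y1, y2, y3 >= 0

Solving the primal: x* = (8, 4.3333).
  primal value c^T x* = 74.
Solving the dual: y* = (2, 0, 2).
  dual value b^T y* = 74.
Strong duality: c^T x* = b^T y*. Confirmed.

74


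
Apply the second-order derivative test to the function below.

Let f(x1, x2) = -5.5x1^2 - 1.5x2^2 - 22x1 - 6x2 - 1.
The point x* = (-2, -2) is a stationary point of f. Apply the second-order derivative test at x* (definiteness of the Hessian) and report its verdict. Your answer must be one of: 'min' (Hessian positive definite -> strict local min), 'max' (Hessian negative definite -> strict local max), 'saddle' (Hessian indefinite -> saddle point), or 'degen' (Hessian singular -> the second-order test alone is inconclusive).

Compute the Hessian H = grad^2 f:
  H = [[-11, 0], [0, -3]]
Verify stationarity: grad f(x*) = H x* + g = (0, 0).
Eigenvalues of H: -11, -3.
Both eigenvalues < 0, so H is negative definite -> x* is a strict local max.

max


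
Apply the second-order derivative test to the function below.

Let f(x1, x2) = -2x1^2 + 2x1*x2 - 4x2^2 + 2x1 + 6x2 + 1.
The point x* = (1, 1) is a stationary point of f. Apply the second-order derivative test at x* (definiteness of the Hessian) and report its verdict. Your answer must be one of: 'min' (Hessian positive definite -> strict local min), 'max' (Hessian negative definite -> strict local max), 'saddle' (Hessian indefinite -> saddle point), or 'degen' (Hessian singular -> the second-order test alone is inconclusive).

Compute the Hessian H = grad^2 f:
  H = [[-4, 2], [2, -8]]
Verify stationarity: grad f(x*) = H x* + g = (0, 0).
Eigenvalues of H: -8.8284, -3.1716.
Both eigenvalues < 0, so H is negative definite -> x* is a strict local max.

max


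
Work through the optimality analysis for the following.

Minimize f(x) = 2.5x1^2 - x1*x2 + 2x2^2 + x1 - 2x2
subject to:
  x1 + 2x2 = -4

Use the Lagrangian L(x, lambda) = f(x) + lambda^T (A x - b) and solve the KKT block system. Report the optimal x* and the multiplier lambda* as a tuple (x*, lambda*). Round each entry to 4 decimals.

Form the Lagrangian:
  L(x, lambda) = (1/2) x^T Q x + c^T x + lambda^T (A x - b)
Stationarity (grad_x L = 0): Q x + c + A^T lambda = 0.
Primal feasibility: A x = b.

This gives the KKT block system:
  [ Q   A^T ] [ x     ]   [-c ]
  [ A    0  ] [ lambda ] = [ b ]

Solving the linear system:
  x*      = (-1.1429, -1.4286)
  lambda* = (3.2857)
  f(x*)   = 7.4286

x* = (-1.1429, -1.4286), lambda* = (3.2857)
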